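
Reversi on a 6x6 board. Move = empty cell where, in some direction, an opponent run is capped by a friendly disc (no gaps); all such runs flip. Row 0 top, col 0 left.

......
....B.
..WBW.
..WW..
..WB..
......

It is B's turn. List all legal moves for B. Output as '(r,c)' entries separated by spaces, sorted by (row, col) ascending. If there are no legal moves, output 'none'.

(1,1): no bracket -> illegal
(1,2): no bracket -> illegal
(1,3): no bracket -> illegal
(1,5): no bracket -> illegal
(2,1): flips 2 -> legal
(2,5): flips 1 -> legal
(3,1): no bracket -> illegal
(3,4): flips 1 -> legal
(3,5): no bracket -> illegal
(4,1): flips 2 -> legal
(4,4): no bracket -> illegal
(5,1): no bracket -> illegal
(5,2): no bracket -> illegal
(5,3): no bracket -> illegal

Answer: (2,1) (2,5) (3,4) (4,1)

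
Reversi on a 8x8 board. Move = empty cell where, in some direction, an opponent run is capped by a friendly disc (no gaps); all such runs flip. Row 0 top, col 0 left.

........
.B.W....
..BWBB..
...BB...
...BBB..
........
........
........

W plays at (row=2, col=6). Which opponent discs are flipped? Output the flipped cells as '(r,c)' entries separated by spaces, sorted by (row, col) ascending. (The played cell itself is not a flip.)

Answer: (2,4) (2,5)

Derivation:
Dir NW: first cell '.' (not opp) -> no flip
Dir N: first cell '.' (not opp) -> no flip
Dir NE: first cell '.' (not opp) -> no flip
Dir W: opp run (2,5) (2,4) capped by W -> flip
Dir E: first cell '.' (not opp) -> no flip
Dir SW: first cell '.' (not opp) -> no flip
Dir S: first cell '.' (not opp) -> no flip
Dir SE: first cell '.' (not opp) -> no flip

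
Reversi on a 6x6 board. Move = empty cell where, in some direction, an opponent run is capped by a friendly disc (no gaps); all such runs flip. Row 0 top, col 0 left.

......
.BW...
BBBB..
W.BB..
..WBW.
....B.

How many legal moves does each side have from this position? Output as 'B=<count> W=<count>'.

-- B to move --
(0,1): flips 1 -> legal
(0,2): flips 1 -> legal
(0,3): flips 1 -> legal
(1,3): flips 1 -> legal
(3,1): no bracket -> illegal
(3,4): flips 1 -> legal
(3,5): no bracket -> illegal
(4,0): flips 1 -> legal
(4,1): flips 1 -> legal
(4,5): flips 1 -> legal
(5,1): flips 1 -> legal
(5,2): flips 1 -> legal
(5,3): no bracket -> illegal
(5,5): flips 1 -> legal
B mobility = 11
-- W to move --
(0,0): flips 3 -> legal
(0,1): no bracket -> illegal
(0,2): no bracket -> illegal
(1,0): flips 2 -> legal
(1,3): no bracket -> illegal
(1,4): no bracket -> illegal
(2,4): flips 1 -> legal
(3,1): no bracket -> illegal
(3,4): flips 1 -> legal
(4,1): no bracket -> illegal
(4,5): no bracket -> illegal
(5,2): no bracket -> illegal
(5,3): no bracket -> illegal
(5,5): no bracket -> illegal
W mobility = 4

Answer: B=11 W=4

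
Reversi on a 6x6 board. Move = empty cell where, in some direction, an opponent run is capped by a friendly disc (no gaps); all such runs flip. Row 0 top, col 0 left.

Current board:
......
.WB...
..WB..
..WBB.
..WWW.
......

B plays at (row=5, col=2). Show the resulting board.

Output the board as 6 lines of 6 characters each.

Place B at (5,2); scan 8 dirs for brackets.
Dir NW: first cell '.' (not opp) -> no flip
Dir N: opp run (4,2) (3,2) (2,2) capped by B -> flip
Dir NE: opp run (4,3) capped by B -> flip
Dir W: first cell '.' (not opp) -> no flip
Dir E: first cell '.' (not opp) -> no flip
Dir SW: edge -> no flip
Dir S: edge -> no flip
Dir SE: edge -> no flip
All flips: (2,2) (3,2) (4,2) (4,3)

Answer: ......
.WB...
..BB..
..BBB.
..BBW.
..B...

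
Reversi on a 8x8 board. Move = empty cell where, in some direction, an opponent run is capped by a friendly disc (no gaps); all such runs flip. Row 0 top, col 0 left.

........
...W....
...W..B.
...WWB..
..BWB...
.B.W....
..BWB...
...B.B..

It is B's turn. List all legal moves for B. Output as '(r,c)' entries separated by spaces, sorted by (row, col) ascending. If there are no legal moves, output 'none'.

(0,2): no bracket -> illegal
(0,3): flips 6 -> legal
(0,4): no bracket -> illegal
(1,2): no bracket -> illegal
(1,4): no bracket -> illegal
(2,2): flips 1 -> legal
(2,4): flips 2 -> legal
(2,5): no bracket -> illegal
(3,2): flips 2 -> legal
(4,5): no bracket -> illegal
(5,2): no bracket -> illegal
(5,4): no bracket -> illegal
(7,2): no bracket -> illegal
(7,4): no bracket -> illegal

Answer: (0,3) (2,2) (2,4) (3,2)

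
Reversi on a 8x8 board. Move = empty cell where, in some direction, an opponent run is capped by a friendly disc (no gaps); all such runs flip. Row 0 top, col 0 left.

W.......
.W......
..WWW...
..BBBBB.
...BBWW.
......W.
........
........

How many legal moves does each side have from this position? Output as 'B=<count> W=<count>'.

Answer: B=10 W=8

Derivation:
-- B to move --
(0,1): no bracket -> illegal
(0,2): no bracket -> illegal
(1,0): no bracket -> illegal
(1,2): flips 2 -> legal
(1,3): flips 2 -> legal
(1,4): flips 2 -> legal
(1,5): flips 1 -> legal
(2,0): no bracket -> illegal
(2,1): no bracket -> illegal
(2,5): no bracket -> illegal
(3,1): no bracket -> illegal
(3,7): no bracket -> illegal
(4,7): flips 2 -> legal
(5,4): flips 1 -> legal
(5,5): flips 1 -> legal
(5,7): flips 1 -> legal
(6,5): no bracket -> illegal
(6,6): flips 2 -> legal
(6,7): flips 2 -> legal
B mobility = 10
-- W to move --
(2,1): no bracket -> illegal
(2,5): flips 1 -> legal
(2,6): flips 1 -> legal
(2,7): flips 1 -> legal
(3,1): no bracket -> illegal
(3,7): no bracket -> illegal
(4,1): flips 1 -> legal
(4,2): flips 4 -> legal
(4,7): no bracket -> illegal
(5,2): no bracket -> illegal
(5,3): flips 2 -> legal
(5,4): flips 2 -> legal
(5,5): flips 2 -> legal
W mobility = 8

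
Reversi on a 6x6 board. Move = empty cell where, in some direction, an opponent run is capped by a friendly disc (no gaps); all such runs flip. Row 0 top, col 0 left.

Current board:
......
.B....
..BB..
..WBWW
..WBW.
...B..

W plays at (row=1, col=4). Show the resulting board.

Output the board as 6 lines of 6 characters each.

Place W at (1,4); scan 8 dirs for brackets.
Dir NW: first cell '.' (not opp) -> no flip
Dir N: first cell '.' (not opp) -> no flip
Dir NE: first cell '.' (not opp) -> no flip
Dir W: first cell '.' (not opp) -> no flip
Dir E: first cell '.' (not opp) -> no flip
Dir SW: opp run (2,3) capped by W -> flip
Dir S: first cell '.' (not opp) -> no flip
Dir SE: first cell '.' (not opp) -> no flip
All flips: (2,3)

Answer: ......
.B..W.
..BW..
..WBWW
..WBW.
...B..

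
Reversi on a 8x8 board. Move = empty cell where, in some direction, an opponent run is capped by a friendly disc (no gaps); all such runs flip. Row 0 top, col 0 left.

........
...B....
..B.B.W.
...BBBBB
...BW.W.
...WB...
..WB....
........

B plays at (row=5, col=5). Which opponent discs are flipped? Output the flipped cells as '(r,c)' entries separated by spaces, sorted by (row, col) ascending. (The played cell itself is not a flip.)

Dir NW: opp run (4,4) capped by B -> flip
Dir N: first cell '.' (not opp) -> no flip
Dir NE: opp run (4,6) capped by B -> flip
Dir W: first cell 'B' (not opp) -> no flip
Dir E: first cell '.' (not opp) -> no flip
Dir SW: first cell '.' (not opp) -> no flip
Dir S: first cell '.' (not opp) -> no flip
Dir SE: first cell '.' (not opp) -> no flip

Answer: (4,4) (4,6)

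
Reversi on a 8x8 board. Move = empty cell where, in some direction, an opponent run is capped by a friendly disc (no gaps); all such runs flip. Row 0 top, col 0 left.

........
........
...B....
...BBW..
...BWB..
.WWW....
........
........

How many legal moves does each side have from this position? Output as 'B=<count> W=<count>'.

-- B to move --
(2,4): no bracket -> illegal
(2,5): flips 1 -> legal
(2,6): no bracket -> illegal
(3,6): flips 1 -> legal
(4,0): no bracket -> illegal
(4,1): no bracket -> illegal
(4,2): no bracket -> illegal
(4,6): no bracket -> illegal
(5,0): no bracket -> illegal
(5,4): flips 1 -> legal
(5,5): flips 1 -> legal
(6,0): no bracket -> illegal
(6,1): flips 1 -> legal
(6,2): no bracket -> illegal
(6,3): flips 1 -> legal
(6,4): no bracket -> illegal
B mobility = 6
-- W to move --
(1,2): no bracket -> illegal
(1,3): flips 3 -> legal
(1,4): no bracket -> illegal
(2,2): flips 1 -> legal
(2,4): flips 1 -> legal
(2,5): flips 2 -> legal
(3,2): flips 2 -> legal
(3,6): no bracket -> illegal
(4,2): flips 1 -> legal
(4,6): flips 1 -> legal
(5,4): no bracket -> illegal
(5,5): flips 1 -> legal
(5,6): no bracket -> illegal
W mobility = 8

Answer: B=6 W=8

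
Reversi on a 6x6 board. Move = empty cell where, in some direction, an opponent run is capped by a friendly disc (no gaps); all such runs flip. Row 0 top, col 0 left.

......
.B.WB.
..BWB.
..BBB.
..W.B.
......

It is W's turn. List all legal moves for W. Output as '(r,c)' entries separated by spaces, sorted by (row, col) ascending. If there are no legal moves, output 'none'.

Answer: (0,5) (1,2) (1,5) (2,1) (2,5) (3,1) (3,5) (4,1) (4,3) (4,5)

Derivation:
(0,0): no bracket -> illegal
(0,1): no bracket -> illegal
(0,2): no bracket -> illegal
(0,3): no bracket -> illegal
(0,4): no bracket -> illegal
(0,5): flips 1 -> legal
(1,0): no bracket -> illegal
(1,2): flips 2 -> legal
(1,5): flips 3 -> legal
(2,0): no bracket -> illegal
(2,1): flips 1 -> legal
(2,5): flips 1 -> legal
(3,1): flips 1 -> legal
(3,5): flips 1 -> legal
(4,1): flips 1 -> legal
(4,3): flips 1 -> legal
(4,5): flips 1 -> legal
(5,3): no bracket -> illegal
(5,4): no bracket -> illegal
(5,5): no bracket -> illegal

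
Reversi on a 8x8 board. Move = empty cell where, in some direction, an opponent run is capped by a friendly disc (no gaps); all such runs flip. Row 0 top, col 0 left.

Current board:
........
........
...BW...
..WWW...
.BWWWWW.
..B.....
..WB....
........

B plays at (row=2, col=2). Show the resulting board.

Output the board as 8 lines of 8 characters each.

Place B at (2,2); scan 8 dirs for brackets.
Dir NW: first cell '.' (not opp) -> no flip
Dir N: first cell '.' (not opp) -> no flip
Dir NE: first cell '.' (not opp) -> no flip
Dir W: first cell '.' (not opp) -> no flip
Dir E: first cell 'B' (not opp) -> no flip
Dir SW: first cell '.' (not opp) -> no flip
Dir S: opp run (3,2) (4,2) capped by B -> flip
Dir SE: opp run (3,3) (4,4), next='.' -> no flip
All flips: (3,2) (4,2)

Answer: ........
........
..BBW...
..BWW...
.BBWWWW.
..B.....
..WB....
........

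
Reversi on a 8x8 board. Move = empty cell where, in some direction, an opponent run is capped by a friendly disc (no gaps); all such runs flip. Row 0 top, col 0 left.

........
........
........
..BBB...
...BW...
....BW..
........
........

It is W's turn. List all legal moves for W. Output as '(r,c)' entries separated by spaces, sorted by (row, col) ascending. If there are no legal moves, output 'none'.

(2,1): no bracket -> illegal
(2,2): flips 1 -> legal
(2,3): no bracket -> illegal
(2,4): flips 1 -> legal
(2,5): no bracket -> illegal
(3,1): no bracket -> illegal
(3,5): no bracket -> illegal
(4,1): no bracket -> illegal
(4,2): flips 1 -> legal
(4,5): no bracket -> illegal
(5,2): no bracket -> illegal
(5,3): flips 1 -> legal
(6,3): no bracket -> illegal
(6,4): flips 1 -> legal
(6,5): no bracket -> illegal

Answer: (2,2) (2,4) (4,2) (5,3) (6,4)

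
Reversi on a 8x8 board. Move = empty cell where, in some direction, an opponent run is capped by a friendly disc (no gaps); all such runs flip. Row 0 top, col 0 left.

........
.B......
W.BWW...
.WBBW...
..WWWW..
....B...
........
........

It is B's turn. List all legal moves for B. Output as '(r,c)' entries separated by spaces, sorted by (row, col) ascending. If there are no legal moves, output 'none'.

(1,0): no bracket -> illegal
(1,2): no bracket -> illegal
(1,3): flips 1 -> legal
(1,4): flips 4 -> legal
(1,5): flips 1 -> legal
(2,1): no bracket -> illegal
(2,5): flips 2 -> legal
(3,0): flips 1 -> legal
(3,5): flips 1 -> legal
(3,6): flips 1 -> legal
(4,0): flips 1 -> legal
(4,1): no bracket -> illegal
(4,6): no bracket -> illegal
(5,1): flips 1 -> legal
(5,2): flips 1 -> legal
(5,3): flips 1 -> legal
(5,5): flips 1 -> legal
(5,6): no bracket -> illegal

Answer: (1,3) (1,4) (1,5) (2,5) (3,0) (3,5) (3,6) (4,0) (5,1) (5,2) (5,3) (5,5)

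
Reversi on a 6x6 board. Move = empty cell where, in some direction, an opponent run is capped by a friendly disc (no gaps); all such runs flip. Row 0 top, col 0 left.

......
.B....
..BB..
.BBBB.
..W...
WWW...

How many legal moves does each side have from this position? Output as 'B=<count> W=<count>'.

-- B to move --
(4,0): no bracket -> illegal
(4,1): no bracket -> illegal
(4,3): no bracket -> illegal
(5,3): flips 1 -> legal
B mobility = 1
-- W to move --
(0,0): no bracket -> illegal
(0,1): no bracket -> illegal
(0,2): no bracket -> illegal
(1,0): no bracket -> illegal
(1,2): flips 2 -> legal
(1,3): no bracket -> illegal
(1,4): no bracket -> illegal
(2,0): flips 1 -> legal
(2,1): no bracket -> illegal
(2,4): flips 1 -> legal
(2,5): no bracket -> illegal
(3,0): no bracket -> illegal
(3,5): no bracket -> illegal
(4,0): no bracket -> illegal
(4,1): no bracket -> illegal
(4,3): no bracket -> illegal
(4,4): no bracket -> illegal
(4,5): no bracket -> illegal
W mobility = 3

Answer: B=1 W=3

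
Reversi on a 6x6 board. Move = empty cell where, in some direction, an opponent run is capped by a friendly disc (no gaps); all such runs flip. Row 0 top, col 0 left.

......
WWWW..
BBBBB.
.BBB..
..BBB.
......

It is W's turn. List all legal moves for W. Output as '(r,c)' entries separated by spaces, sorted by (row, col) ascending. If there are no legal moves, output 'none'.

(1,4): no bracket -> illegal
(1,5): no bracket -> illegal
(2,5): no bracket -> illegal
(3,0): flips 2 -> legal
(3,4): flips 1 -> legal
(3,5): flips 1 -> legal
(4,0): flips 2 -> legal
(4,1): flips 2 -> legal
(4,5): no bracket -> illegal
(5,1): no bracket -> illegal
(5,2): flips 3 -> legal
(5,3): flips 3 -> legal
(5,4): flips 3 -> legal
(5,5): flips 3 -> legal

Answer: (3,0) (3,4) (3,5) (4,0) (4,1) (5,2) (5,3) (5,4) (5,5)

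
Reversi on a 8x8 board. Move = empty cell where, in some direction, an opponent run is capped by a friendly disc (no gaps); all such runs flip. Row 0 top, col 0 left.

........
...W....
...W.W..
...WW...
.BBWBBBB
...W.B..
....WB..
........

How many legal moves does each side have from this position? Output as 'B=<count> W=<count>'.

-- B to move --
(0,2): no bracket -> illegal
(0,3): no bracket -> illegal
(0,4): no bracket -> illegal
(1,2): flips 2 -> legal
(1,4): no bracket -> illegal
(1,5): no bracket -> illegal
(1,6): no bracket -> illegal
(2,2): flips 1 -> legal
(2,4): flips 2 -> legal
(2,6): no bracket -> illegal
(3,2): no bracket -> illegal
(3,5): no bracket -> illegal
(3,6): no bracket -> illegal
(5,2): no bracket -> illegal
(5,4): no bracket -> illegal
(6,2): flips 1 -> legal
(6,3): flips 1 -> legal
(7,3): flips 1 -> legal
(7,4): no bracket -> illegal
(7,5): flips 2 -> legal
B mobility = 7
-- W to move --
(3,0): no bracket -> illegal
(3,1): flips 1 -> legal
(3,2): no bracket -> illegal
(3,5): flips 1 -> legal
(3,6): no bracket -> illegal
(3,7): flips 2 -> legal
(4,0): flips 2 -> legal
(5,0): no bracket -> illegal
(5,1): flips 1 -> legal
(5,2): no bracket -> illegal
(5,4): flips 1 -> legal
(5,6): flips 1 -> legal
(5,7): no bracket -> illegal
(6,6): flips 3 -> legal
(7,4): no bracket -> illegal
(7,5): no bracket -> illegal
(7,6): no bracket -> illegal
W mobility = 8

Answer: B=7 W=8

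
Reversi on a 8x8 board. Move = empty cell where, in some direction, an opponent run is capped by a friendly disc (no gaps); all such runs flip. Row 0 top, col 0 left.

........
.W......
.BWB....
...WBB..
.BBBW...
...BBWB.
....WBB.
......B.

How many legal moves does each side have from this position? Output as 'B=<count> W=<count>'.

-- B to move --
(0,0): flips 5 -> legal
(0,1): flips 1 -> legal
(0,2): no bracket -> illegal
(1,0): no bracket -> illegal
(1,2): no bracket -> illegal
(1,3): no bracket -> illegal
(2,0): no bracket -> illegal
(2,4): flips 1 -> legal
(3,1): no bracket -> illegal
(3,2): flips 1 -> legal
(4,5): flips 2 -> legal
(4,6): no bracket -> illegal
(6,3): flips 1 -> legal
(7,3): no bracket -> illegal
(7,4): flips 1 -> legal
(7,5): flips 1 -> legal
B mobility = 8
-- W to move --
(1,0): no bracket -> illegal
(1,2): no bracket -> illegal
(1,3): flips 1 -> legal
(1,4): no bracket -> illegal
(2,0): flips 1 -> legal
(2,4): flips 2 -> legal
(2,5): no bracket -> illegal
(2,6): flips 1 -> legal
(3,0): no bracket -> illegal
(3,1): flips 3 -> legal
(3,2): no bracket -> illegal
(3,6): flips 2 -> legal
(4,0): flips 3 -> legal
(4,5): no bracket -> illegal
(4,6): no bracket -> illegal
(4,7): no bracket -> illegal
(5,0): no bracket -> illegal
(5,1): flips 1 -> legal
(5,2): flips 2 -> legal
(5,7): flips 1 -> legal
(6,2): flips 1 -> legal
(6,3): flips 2 -> legal
(6,7): flips 2 -> legal
(7,4): no bracket -> illegal
(7,5): flips 1 -> legal
(7,7): flips 1 -> legal
W mobility = 15

Answer: B=8 W=15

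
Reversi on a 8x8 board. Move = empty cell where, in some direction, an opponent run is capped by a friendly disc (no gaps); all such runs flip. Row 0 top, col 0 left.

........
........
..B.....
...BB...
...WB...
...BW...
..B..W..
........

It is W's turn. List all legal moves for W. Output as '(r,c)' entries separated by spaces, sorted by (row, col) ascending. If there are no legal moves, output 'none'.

Answer: (2,3) (2,4) (2,5) (4,5) (5,2) (6,3)

Derivation:
(1,1): no bracket -> illegal
(1,2): no bracket -> illegal
(1,3): no bracket -> illegal
(2,1): no bracket -> illegal
(2,3): flips 1 -> legal
(2,4): flips 2 -> legal
(2,5): flips 1 -> legal
(3,1): no bracket -> illegal
(3,2): no bracket -> illegal
(3,5): no bracket -> illegal
(4,2): no bracket -> illegal
(4,5): flips 1 -> legal
(5,1): no bracket -> illegal
(5,2): flips 1 -> legal
(5,5): no bracket -> illegal
(6,1): no bracket -> illegal
(6,3): flips 1 -> legal
(6,4): no bracket -> illegal
(7,1): no bracket -> illegal
(7,2): no bracket -> illegal
(7,3): no bracket -> illegal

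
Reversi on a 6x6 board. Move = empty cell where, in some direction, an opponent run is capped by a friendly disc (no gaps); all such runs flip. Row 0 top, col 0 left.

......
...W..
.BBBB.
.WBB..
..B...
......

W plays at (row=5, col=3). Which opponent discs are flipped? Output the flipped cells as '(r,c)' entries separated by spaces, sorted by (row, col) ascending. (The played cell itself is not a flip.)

Dir NW: opp run (4,2) capped by W -> flip
Dir N: first cell '.' (not opp) -> no flip
Dir NE: first cell '.' (not opp) -> no flip
Dir W: first cell '.' (not opp) -> no flip
Dir E: first cell '.' (not opp) -> no flip
Dir SW: edge -> no flip
Dir S: edge -> no flip
Dir SE: edge -> no flip

Answer: (4,2)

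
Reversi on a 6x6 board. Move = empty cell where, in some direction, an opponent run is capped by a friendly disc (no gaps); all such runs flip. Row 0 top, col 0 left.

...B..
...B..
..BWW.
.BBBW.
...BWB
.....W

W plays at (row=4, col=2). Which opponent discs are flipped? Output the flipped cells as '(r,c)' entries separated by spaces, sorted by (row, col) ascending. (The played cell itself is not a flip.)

Dir NW: opp run (3,1), next='.' -> no flip
Dir N: opp run (3,2) (2,2), next='.' -> no flip
Dir NE: opp run (3,3) capped by W -> flip
Dir W: first cell '.' (not opp) -> no flip
Dir E: opp run (4,3) capped by W -> flip
Dir SW: first cell '.' (not opp) -> no flip
Dir S: first cell '.' (not opp) -> no flip
Dir SE: first cell '.' (not opp) -> no flip

Answer: (3,3) (4,3)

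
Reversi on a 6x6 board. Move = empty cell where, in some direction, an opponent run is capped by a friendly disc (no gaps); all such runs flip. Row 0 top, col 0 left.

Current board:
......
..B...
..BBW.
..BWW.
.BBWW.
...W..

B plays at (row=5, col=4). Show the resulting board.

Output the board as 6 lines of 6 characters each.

Answer: ......
..B...
..BBW.
..BWW.
.BBBW.
...WB.

Derivation:
Place B at (5,4); scan 8 dirs for brackets.
Dir NW: opp run (4,3) capped by B -> flip
Dir N: opp run (4,4) (3,4) (2,4), next='.' -> no flip
Dir NE: first cell '.' (not opp) -> no flip
Dir W: opp run (5,3), next='.' -> no flip
Dir E: first cell '.' (not opp) -> no flip
Dir SW: edge -> no flip
Dir S: edge -> no flip
Dir SE: edge -> no flip
All flips: (4,3)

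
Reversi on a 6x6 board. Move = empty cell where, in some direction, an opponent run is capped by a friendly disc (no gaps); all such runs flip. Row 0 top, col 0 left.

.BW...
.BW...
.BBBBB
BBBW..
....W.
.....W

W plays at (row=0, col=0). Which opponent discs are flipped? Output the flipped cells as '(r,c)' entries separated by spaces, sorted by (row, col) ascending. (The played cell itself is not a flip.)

Dir NW: edge -> no flip
Dir N: edge -> no flip
Dir NE: edge -> no flip
Dir W: edge -> no flip
Dir E: opp run (0,1) capped by W -> flip
Dir SW: edge -> no flip
Dir S: first cell '.' (not opp) -> no flip
Dir SE: opp run (1,1) (2,2) capped by W -> flip

Answer: (0,1) (1,1) (2,2)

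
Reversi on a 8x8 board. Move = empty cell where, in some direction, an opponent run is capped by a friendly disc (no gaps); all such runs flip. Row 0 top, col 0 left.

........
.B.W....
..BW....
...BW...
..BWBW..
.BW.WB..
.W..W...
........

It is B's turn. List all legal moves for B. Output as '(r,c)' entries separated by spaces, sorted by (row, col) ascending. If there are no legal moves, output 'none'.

Answer: (0,3) (0,4) (2,4) (3,5) (4,6) (5,3) (6,2) (7,1) (7,3) (7,4)

Derivation:
(0,2): no bracket -> illegal
(0,3): flips 2 -> legal
(0,4): flips 1 -> legal
(1,2): no bracket -> illegal
(1,4): no bracket -> illegal
(2,4): flips 2 -> legal
(2,5): no bracket -> illegal
(3,2): no bracket -> illegal
(3,5): flips 2 -> legal
(3,6): no bracket -> illegal
(4,1): no bracket -> illegal
(4,6): flips 1 -> legal
(5,0): no bracket -> illegal
(5,3): flips 3 -> legal
(5,6): no bracket -> illegal
(6,0): no bracket -> illegal
(6,2): flips 1 -> legal
(6,3): no bracket -> illegal
(6,5): no bracket -> illegal
(7,0): no bracket -> illegal
(7,1): flips 1 -> legal
(7,2): no bracket -> illegal
(7,3): flips 1 -> legal
(7,4): flips 2 -> legal
(7,5): no bracket -> illegal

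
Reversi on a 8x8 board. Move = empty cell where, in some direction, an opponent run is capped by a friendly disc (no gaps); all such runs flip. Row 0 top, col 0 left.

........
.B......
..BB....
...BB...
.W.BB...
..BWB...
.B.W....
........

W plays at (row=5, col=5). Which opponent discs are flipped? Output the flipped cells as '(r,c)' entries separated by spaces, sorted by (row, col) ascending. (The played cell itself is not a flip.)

Dir NW: opp run (4,4) (3,3) (2,2) (1,1), next='.' -> no flip
Dir N: first cell '.' (not opp) -> no flip
Dir NE: first cell '.' (not opp) -> no flip
Dir W: opp run (5,4) capped by W -> flip
Dir E: first cell '.' (not opp) -> no flip
Dir SW: first cell '.' (not opp) -> no flip
Dir S: first cell '.' (not opp) -> no flip
Dir SE: first cell '.' (not opp) -> no flip

Answer: (5,4)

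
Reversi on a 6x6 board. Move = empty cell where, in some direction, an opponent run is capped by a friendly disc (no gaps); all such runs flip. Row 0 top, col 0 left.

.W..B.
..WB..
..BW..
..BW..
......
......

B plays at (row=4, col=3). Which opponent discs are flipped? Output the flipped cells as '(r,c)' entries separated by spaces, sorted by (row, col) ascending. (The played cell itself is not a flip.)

Answer: (2,3) (3,3)

Derivation:
Dir NW: first cell 'B' (not opp) -> no flip
Dir N: opp run (3,3) (2,3) capped by B -> flip
Dir NE: first cell '.' (not opp) -> no flip
Dir W: first cell '.' (not opp) -> no flip
Dir E: first cell '.' (not opp) -> no flip
Dir SW: first cell '.' (not opp) -> no flip
Dir S: first cell '.' (not opp) -> no flip
Dir SE: first cell '.' (not opp) -> no flip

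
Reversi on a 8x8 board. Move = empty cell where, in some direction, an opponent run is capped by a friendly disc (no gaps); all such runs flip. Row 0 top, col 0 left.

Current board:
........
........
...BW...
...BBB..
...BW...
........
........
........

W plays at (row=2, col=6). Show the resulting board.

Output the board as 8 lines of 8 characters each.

Answer: ........
........
...BW.W.
...BBW..
...BW...
........
........
........

Derivation:
Place W at (2,6); scan 8 dirs for brackets.
Dir NW: first cell '.' (not opp) -> no flip
Dir N: first cell '.' (not opp) -> no flip
Dir NE: first cell '.' (not opp) -> no flip
Dir W: first cell '.' (not opp) -> no flip
Dir E: first cell '.' (not opp) -> no flip
Dir SW: opp run (3,5) capped by W -> flip
Dir S: first cell '.' (not opp) -> no flip
Dir SE: first cell '.' (not opp) -> no flip
All flips: (3,5)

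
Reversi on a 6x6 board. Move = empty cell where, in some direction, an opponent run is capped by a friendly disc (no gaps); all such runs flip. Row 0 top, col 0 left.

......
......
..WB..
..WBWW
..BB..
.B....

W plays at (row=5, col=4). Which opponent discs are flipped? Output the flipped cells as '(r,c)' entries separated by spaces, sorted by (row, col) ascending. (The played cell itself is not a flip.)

Dir NW: opp run (4,3) capped by W -> flip
Dir N: first cell '.' (not opp) -> no flip
Dir NE: first cell '.' (not opp) -> no flip
Dir W: first cell '.' (not opp) -> no flip
Dir E: first cell '.' (not opp) -> no flip
Dir SW: edge -> no flip
Dir S: edge -> no flip
Dir SE: edge -> no flip

Answer: (4,3)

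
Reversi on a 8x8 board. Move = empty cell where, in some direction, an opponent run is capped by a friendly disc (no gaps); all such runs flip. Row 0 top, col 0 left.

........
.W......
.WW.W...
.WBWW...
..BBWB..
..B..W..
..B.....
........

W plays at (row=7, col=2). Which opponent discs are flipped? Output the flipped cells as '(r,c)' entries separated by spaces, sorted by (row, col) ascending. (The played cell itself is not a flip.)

Dir NW: first cell '.' (not opp) -> no flip
Dir N: opp run (6,2) (5,2) (4,2) (3,2) capped by W -> flip
Dir NE: first cell '.' (not opp) -> no flip
Dir W: first cell '.' (not opp) -> no flip
Dir E: first cell '.' (not opp) -> no flip
Dir SW: edge -> no flip
Dir S: edge -> no flip
Dir SE: edge -> no flip

Answer: (3,2) (4,2) (5,2) (6,2)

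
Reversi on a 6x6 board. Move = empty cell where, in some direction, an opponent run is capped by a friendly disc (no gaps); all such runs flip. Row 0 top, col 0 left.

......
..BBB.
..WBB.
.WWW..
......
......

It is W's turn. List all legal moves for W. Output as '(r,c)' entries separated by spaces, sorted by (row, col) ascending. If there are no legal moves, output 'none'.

(0,1): no bracket -> illegal
(0,2): flips 1 -> legal
(0,3): flips 2 -> legal
(0,4): flips 1 -> legal
(0,5): flips 2 -> legal
(1,1): no bracket -> illegal
(1,5): flips 1 -> legal
(2,1): no bracket -> illegal
(2,5): flips 2 -> legal
(3,4): no bracket -> illegal
(3,5): no bracket -> illegal

Answer: (0,2) (0,3) (0,4) (0,5) (1,5) (2,5)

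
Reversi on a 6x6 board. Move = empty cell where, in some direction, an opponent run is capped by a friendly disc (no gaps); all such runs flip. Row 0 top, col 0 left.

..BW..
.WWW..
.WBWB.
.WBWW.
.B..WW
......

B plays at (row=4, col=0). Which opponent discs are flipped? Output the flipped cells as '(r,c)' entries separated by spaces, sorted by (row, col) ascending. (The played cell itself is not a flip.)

Dir NW: edge -> no flip
Dir N: first cell '.' (not opp) -> no flip
Dir NE: opp run (3,1) capped by B -> flip
Dir W: edge -> no flip
Dir E: first cell 'B' (not opp) -> no flip
Dir SW: edge -> no flip
Dir S: first cell '.' (not opp) -> no flip
Dir SE: first cell '.' (not opp) -> no flip

Answer: (3,1)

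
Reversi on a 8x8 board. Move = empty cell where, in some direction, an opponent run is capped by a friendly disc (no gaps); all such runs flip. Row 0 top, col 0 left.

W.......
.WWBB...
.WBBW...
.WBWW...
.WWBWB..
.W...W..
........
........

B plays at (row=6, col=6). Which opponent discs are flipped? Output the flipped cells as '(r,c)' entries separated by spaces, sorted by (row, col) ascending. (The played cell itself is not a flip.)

Answer: (3,3) (4,4) (5,5)

Derivation:
Dir NW: opp run (5,5) (4,4) (3,3) capped by B -> flip
Dir N: first cell '.' (not opp) -> no flip
Dir NE: first cell '.' (not opp) -> no flip
Dir W: first cell '.' (not opp) -> no flip
Dir E: first cell '.' (not opp) -> no flip
Dir SW: first cell '.' (not opp) -> no flip
Dir S: first cell '.' (not opp) -> no flip
Dir SE: first cell '.' (not opp) -> no flip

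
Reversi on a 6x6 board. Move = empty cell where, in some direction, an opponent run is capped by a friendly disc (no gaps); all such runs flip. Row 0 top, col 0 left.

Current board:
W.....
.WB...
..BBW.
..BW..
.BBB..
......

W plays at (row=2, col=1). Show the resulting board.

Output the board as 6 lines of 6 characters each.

Place W at (2,1); scan 8 dirs for brackets.
Dir NW: first cell '.' (not opp) -> no flip
Dir N: first cell 'W' (not opp) -> no flip
Dir NE: opp run (1,2), next='.' -> no flip
Dir W: first cell '.' (not opp) -> no flip
Dir E: opp run (2,2) (2,3) capped by W -> flip
Dir SW: first cell '.' (not opp) -> no flip
Dir S: first cell '.' (not opp) -> no flip
Dir SE: opp run (3,2) (4,3), next='.' -> no flip
All flips: (2,2) (2,3)

Answer: W.....
.WB...
.WWWW.
..BW..
.BBB..
......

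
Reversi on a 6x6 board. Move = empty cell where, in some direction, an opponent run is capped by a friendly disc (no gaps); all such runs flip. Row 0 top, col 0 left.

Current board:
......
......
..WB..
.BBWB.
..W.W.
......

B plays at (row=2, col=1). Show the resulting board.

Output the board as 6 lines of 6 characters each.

Answer: ......
......
.BBB..
.BBWB.
..W.W.
......

Derivation:
Place B at (2,1); scan 8 dirs for brackets.
Dir NW: first cell '.' (not opp) -> no flip
Dir N: first cell '.' (not opp) -> no flip
Dir NE: first cell '.' (not opp) -> no flip
Dir W: first cell '.' (not opp) -> no flip
Dir E: opp run (2,2) capped by B -> flip
Dir SW: first cell '.' (not opp) -> no flip
Dir S: first cell 'B' (not opp) -> no flip
Dir SE: first cell 'B' (not opp) -> no flip
All flips: (2,2)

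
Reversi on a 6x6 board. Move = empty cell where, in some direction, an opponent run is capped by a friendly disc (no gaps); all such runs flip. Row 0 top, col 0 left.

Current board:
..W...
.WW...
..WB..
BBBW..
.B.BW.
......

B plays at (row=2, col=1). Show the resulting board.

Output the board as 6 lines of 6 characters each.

Answer: ..W...
.WW...
.BBB..
BBBW..
.B.BW.
......

Derivation:
Place B at (2,1); scan 8 dirs for brackets.
Dir NW: first cell '.' (not opp) -> no flip
Dir N: opp run (1,1), next='.' -> no flip
Dir NE: opp run (1,2), next='.' -> no flip
Dir W: first cell '.' (not opp) -> no flip
Dir E: opp run (2,2) capped by B -> flip
Dir SW: first cell 'B' (not opp) -> no flip
Dir S: first cell 'B' (not opp) -> no flip
Dir SE: first cell 'B' (not opp) -> no flip
All flips: (2,2)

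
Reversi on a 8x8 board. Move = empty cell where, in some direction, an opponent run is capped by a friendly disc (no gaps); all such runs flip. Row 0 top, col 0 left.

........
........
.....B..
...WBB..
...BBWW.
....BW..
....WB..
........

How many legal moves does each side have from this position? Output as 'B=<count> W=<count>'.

Answer: B=10 W=9

Derivation:
-- B to move --
(2,2): flips 1 -> legal
(2,3): flips 1 -> legal
(2,4): no bracket -> illegal
(3,2): flips 1 -> legal
(3,6): flips 1 -> legal
(3,7): no bracket -> illegal
(4,2): no bracket -> illegal
(4,7): flips 2 -> legal
(5,3): no bracket -> illegal
(5,6): flips 2 -> legal
(5,7): flips 1 -> legal
(6,3): flips 1 -> legal
(6,6): flips 1 -> legal
(7,3): no bracket -> illegal
(7,4): flips 1 -> legal
(7,5): no bracket -> illegal
B mobility = 10
-- W to move --
(1,4): no bracket -> illegal
(1,5): flips 2 -> legal
(1,6): no bracket -> illegal
(2,3): flips 1 -> legal
(2,4): flips 4 -> legal
(2,6): no bracket -> illegal
(3,2): no bracket -> illegal
(3,6): flips 2 -> legal
(4,2): flips 2 -> legal
(5,2): no bracket -> illegal
(5,3): flips 2 -> legal
(5,6): no bracket -> illegal
(6,3): flips 1 -> legal
(6,6): flips 1 -> legal
(7,4): no bracket -> illegal
(7,5): flips 1 -> legal
(7,6): no bracket -> illegal
W mobility = 9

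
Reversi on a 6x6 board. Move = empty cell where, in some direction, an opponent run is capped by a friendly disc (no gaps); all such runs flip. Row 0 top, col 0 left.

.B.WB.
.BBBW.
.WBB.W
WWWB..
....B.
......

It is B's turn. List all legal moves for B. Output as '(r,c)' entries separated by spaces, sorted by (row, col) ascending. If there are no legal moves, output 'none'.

(0,2): flips 1 -> legal
(0,5): flips 1 -> legal
(1,0): no bracket -> illegal
(1,5): flips 1 -> legal
(2,0): flips 1 -> legal
(2,4): flips 1 -> legal
(3,4): no bracket -> illegal
(3,5): no bracket -> illegal
(4,0): flips 1 -> legal
(4,1): flips 3 -> legal
(4,2): flips 1 -> legal
(4,3): no bracket -> illegal

Answer: (0,2) (0,5) (1,5) (2,0) (2,4) (4,0) (4,1) (4,2)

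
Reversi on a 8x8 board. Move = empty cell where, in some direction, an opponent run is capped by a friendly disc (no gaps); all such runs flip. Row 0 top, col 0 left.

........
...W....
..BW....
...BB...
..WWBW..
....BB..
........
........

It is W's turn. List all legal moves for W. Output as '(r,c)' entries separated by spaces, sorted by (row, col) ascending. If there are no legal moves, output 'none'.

(1,1): no bracket -> illegal
(1,2): no bracket -> illegal
(2,1): flips 1 -> legal
(2,4): flips 1 -> legal
(2,5): flips 1 -> legal
(3,1): flips 1 -> legal
(3,2): no bracket -> illegal
(3,5): no bracket -> illegal
(4,6): no bracket -> illegal
(5,3): no bracket -> illegal
(5,6): no bracket -> illegal
(6,3): flips 1 -> legal
(6,4): no bracket -> illegal
(6,5): flips 2 -> legal
(6,6): no bracket -> illegal

Answer: (2,1) (2,4) (2,5) (3,1) (6,3) (6,5)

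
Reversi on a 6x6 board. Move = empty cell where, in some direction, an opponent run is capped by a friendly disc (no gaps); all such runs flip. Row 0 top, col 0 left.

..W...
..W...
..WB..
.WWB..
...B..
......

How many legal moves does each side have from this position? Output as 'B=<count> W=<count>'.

Answer: B=5 W=5

Derivation:
-- B to move --
(0,1): flips 1 -> legal
(0,3): no bracket -> illegal
(1,1): flips 1 -> legal
(1,3): no bracket -> illegal
(2,0): no bracket -> illegal
(2,1): flips 2 -> legal
(3,0): flips 2 -> legal
(4,0): no bracket -> illegal
(4,1): flips 1 -> legal
(4,2): no bracket -> illegal
B mobility = 5
-- W to move --
(1,3): no bracket -> illegal
(1,4): flips 1 -> legal
(2,4): flips 1 -> legal
(3,4): flips 2 -> legal
(4,2): no bracket -> illegal
(4,4): flips 1 -> legal
(5,2): no bracket -> illegal
(5,3): no bracket -> illegal
(5,4): flips 1 -> legal
W mobility = 5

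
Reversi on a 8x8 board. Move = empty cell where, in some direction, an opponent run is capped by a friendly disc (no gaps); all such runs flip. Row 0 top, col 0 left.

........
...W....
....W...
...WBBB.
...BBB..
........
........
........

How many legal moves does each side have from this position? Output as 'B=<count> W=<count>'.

Answer: B=5 W=5

Derivation:
-- B to move --
(0,2): flips 2 -> legal
(0,3): no bracket -> illegal
(0,4): no bracket -> illegal
(1,2): no bracket -> illegal
(1,4): flips 1 -> legal
(1,5): no bracket -> illegal
(2,2): flips 1 -> legal
(2,3): flips 1 -> legal
(2,5): no bracket -> illegal
(3,2): flips 1 -> legal
(4,2): no bracket -> illegal
B mobility = 5
-- W to move --
(2,3): no bracket -> illegal
(2,5): no bracket -> illegal
(2,6): no bracket -> illegal
(2,7): no bracket -> illegal
(3,2): no bracket -> illegal
(3,7): flips 3 -> legal
(4,2): no bracket -> illegal
(4,6): flips 1 -> legal
(4,7): no bracket -> illegal
(5,2): no bracket -> illegal
(5,3): flips 1 -> legal
(5,4): flips 2 -> legal
(5,5): flips 1 -> legal
(5,6): no bracket -> illegal
W mobility = 5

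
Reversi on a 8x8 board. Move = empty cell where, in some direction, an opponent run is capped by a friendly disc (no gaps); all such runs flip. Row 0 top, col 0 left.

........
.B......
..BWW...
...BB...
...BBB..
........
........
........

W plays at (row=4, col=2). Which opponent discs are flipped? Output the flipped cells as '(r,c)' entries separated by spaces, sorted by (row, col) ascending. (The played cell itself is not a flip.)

Answer: (3,3)

Derivation:
Dir NW: first cell '.' (not opp) -> no flip
Dir N: first cell '.' (not opp) -> no flip
Dir NE: opp run (3,3) capped by W -> flip
Dir W: first cell '.' (not opp) -> no flip
Dir E: opp run (4,3) (4,4) (4,5), next='.' -> no flip
Dir SW: first cell '.' (not opp) -> no flip
Dir S: first cell '.' (not opp) -> no flip
Dir SE: first cell '.' (not opp) -> no flip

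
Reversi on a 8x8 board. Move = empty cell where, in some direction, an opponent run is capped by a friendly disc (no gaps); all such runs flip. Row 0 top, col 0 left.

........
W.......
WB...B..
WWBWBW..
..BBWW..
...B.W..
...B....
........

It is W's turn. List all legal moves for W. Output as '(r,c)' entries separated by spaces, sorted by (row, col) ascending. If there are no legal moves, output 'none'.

Answer: (1,1) (1,2) (1,5) (2,2) (2,3) (2,4) (4,1) (5,1) (5,4) (6,2) (6,4) (7,3)

Derivation:
(1,1): flips 1 -> legal
(1,2): flips 1 -> legal
(1,4): no bracket -> illegal
(1,5): flips 1 -> legal
(1,6): no bracket -> illegal
(2,2): flips 1 -> legal
(2,3): flips 1 -> legal
(2,4): flips 1 -> legal
(2,6): no bracket -> illegal
(3,6): no bracket -> illegal
(4,1): flips 2 -> legal
(5,1): flips 1 -> legal
(5,2): no bracket -> illegal
(5,4): flips 3 -> legal
(6,2): flips 1 -> legal
(6,4): flips 2 -> legal
(7,2): no bracket -> illegal
(7,3): flips 3 -> legal
(7,4): no bracket -> illegal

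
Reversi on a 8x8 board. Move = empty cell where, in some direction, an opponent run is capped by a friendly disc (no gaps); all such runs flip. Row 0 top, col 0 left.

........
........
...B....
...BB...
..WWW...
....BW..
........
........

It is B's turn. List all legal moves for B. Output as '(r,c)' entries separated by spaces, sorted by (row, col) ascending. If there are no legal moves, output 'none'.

Answer: (3,2) (5,1) (5,2) (5,3) (5,6) (6,6)

Derivation:
(3,1): no bracket -> illegal
(3,2): flips 1 -> legal
(3,5): no bracket -> illegal
(4,1): no bracket -> illegal
(4,5): no bracket -> illegal
(4,6): no bracket -> illegal
(5,1): flips 1 -> legal
(5,2): flips 1 -> legal
(5,3): flips 1 -> legal
(5,6): flips 1 -> legal
(6,4): no bracket -> illegal
(6,5): no bracket -> illegal
(6,6): flips 2 -> legal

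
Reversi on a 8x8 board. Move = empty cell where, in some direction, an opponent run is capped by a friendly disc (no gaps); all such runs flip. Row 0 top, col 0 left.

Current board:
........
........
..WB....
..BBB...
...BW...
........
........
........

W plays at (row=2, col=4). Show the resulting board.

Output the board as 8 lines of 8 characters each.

Answer: ........
........
..WWW...
..BBW...
...BW...
........
........
........

Derivation:
Place W at (2,4); scan 8 dirs for brackets.
Dir NW: first cell '.' (not opp) -> no flip
Dir N: first cell '.' (not opp) -> no flip
Dir NE: first cell '.' (not opp) -> no flip
Dir W: opp run (2,3) capped by W -> flip
Dir E: first cell '.' (not opp) -> no flip
Dir SW: opp run (3,3), next='.' -> no flip
Dir S: opp run (3,4) capped by W -> flip
Dir SE: first cell '.' (not opp) -> no flip
All flips: (2,3) (3,4)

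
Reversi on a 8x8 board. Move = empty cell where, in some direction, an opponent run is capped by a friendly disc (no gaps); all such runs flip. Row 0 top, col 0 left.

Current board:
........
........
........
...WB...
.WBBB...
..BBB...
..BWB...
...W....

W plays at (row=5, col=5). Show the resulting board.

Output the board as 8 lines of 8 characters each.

Place W at (5,5); scan 8 dirs for brackets.
Dir NW: opp run (4,4) capped by W -> flip
Dir N: first cell '.' (not opp) -> no flip
Dir NE: first cell '.' (not opp) -> no flip
Dir W: opp run (5,4) (5,3) (5,2), next='.' -> no flip
Dir E: first cell '.' (not opp) -> no flip
Dir SW: opp run (6,4) capped by W -> flip
Dir S: first cell '.' (not opp) -> no flip
Dir SE: first cell '.' (not opp) -> no flip
All flips: (4,4) (6,4)

Answer: ........
........
........
...WB...
.WBBW...
..BBBW..
..BWW...
...W....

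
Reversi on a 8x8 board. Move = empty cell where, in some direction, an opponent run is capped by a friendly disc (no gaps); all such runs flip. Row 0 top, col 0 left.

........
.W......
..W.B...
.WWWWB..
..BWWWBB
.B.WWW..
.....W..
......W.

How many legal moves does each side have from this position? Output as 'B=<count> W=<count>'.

-- B to move --
(0,0): no bracket -> illegal
(0,1): no bracket -> illegal
(0,2): no bracket -> illegal
(1,0): no bracket -> illegal
(1,2): flips 2 -> legal
(1,3): no bracket -> illegal
(2,0): flips 1 -> legal
(2,1): no bracket -> illegal
(2,3): no bracket -> illegal
(2,5): no bracket -> illegal
(3,0): flips 4 -> legal
(3,6): no bracket -> illegal
(4,0): no bracket -> illegal
(4,1): no bracket -> illegal
(5,2): no bracket -> illegal
(5,6): no bracket -> illegal
(6,2): flips 2 -> legal
(6,3): no bracket -> illegal
(6,4): flips 5 -> legal
(6,6): no bracket -> illegal
(6,7): no bracket -> illegal
(7,4): no bracket -> illegal
(7,5): flips 3 -> legal
(7,7): no bracket -> illegal
B mobility = 6
-- W to move --
(1,3): no bracket -> illegal
(1,4): flips 1 -> legal
(1,5): flips 1 -> legal
(2,3): no bracket -> illegal
(2,5): flips 1 -> legal
(2,6): flips 1 -> legal
(3,6): flips 1 -> legal
(3,7): flips 1 -> legal
(4,0): no bracket -> illegal
(4,1): flips 1 -> legal
(5,0): no bracket -> illegal
(5,2): flips 1 -> legal
(5,6): no bracket -> illegal
(5,7): no bracket -> illegal
(6,0): flips 2 -> legal
(6,1): no bracket -> illegal
(6,2): no bracket -> illegal
W mobility = 9

Answer: B=6 W=9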